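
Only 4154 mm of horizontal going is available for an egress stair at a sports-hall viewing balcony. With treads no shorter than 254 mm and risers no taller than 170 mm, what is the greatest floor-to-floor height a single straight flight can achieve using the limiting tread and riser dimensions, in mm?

2890 mm

Treads that fit: ⌊4154 / 254⌋ = 16.
Risers = treads + 1 = 17.
Maximum height = 17 × 170 = 2890 mm.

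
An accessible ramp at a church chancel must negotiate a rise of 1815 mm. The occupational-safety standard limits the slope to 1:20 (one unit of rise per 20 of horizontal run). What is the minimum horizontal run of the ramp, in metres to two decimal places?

36.30 m

At 1:20 the run is 20 × 1815 = 36300 mm.
36300 mm = 36.30 m.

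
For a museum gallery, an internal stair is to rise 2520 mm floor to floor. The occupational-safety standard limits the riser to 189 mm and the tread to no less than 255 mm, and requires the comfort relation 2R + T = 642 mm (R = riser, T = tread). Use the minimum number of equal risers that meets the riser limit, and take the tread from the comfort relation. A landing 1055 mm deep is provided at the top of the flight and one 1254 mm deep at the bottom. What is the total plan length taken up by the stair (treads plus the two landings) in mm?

2520 / 189 = 13.333 → round up to 14 risers.
Riser R = 2520 / 14 = 180 mm, within the 189 mm limit.
T = 642 − 2·180 = 282 mm, which satisfies the 255 mm minimum.
Treads = 14 − 1 = 13; going = 13 × 282 = 3666 mm.
Add landings: 3666 + 1055 + 1254 = 5975 mm.

5975 mm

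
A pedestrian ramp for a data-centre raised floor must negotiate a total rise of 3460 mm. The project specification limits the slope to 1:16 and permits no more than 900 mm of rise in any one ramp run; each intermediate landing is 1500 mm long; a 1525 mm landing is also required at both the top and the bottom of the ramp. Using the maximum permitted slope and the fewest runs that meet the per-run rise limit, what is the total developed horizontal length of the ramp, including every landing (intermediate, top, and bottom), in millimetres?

⌈3460/900⌉ = 4 ramp runs. That means 3 intermediate landings.
Horizontal run for 3460 mm of rise at 1:16 is 3460 × 16 = 55360 mm.
Intermediate landings: 3 × 1500 = 4500 mm.
Top and bottom landings: 2 × 1525 = 3050 mm.
Total = 55360 + 4500 + 3050 = 62910 mm.

62910 mm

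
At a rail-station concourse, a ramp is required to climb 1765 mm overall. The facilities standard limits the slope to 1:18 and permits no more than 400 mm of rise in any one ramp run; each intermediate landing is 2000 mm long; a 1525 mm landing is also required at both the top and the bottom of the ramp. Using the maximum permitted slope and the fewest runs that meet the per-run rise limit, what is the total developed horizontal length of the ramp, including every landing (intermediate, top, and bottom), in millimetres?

1765 / 400 = 4.412 → round up to 5 ramp runs. That means 4 intermediate landings.
Ramp run (horizontal) at 1:18: 1765 × 18 = 31770 mm.
4 intermediate landings contribute 4 × 2000 = 8000 mm.
Top and bottom landings: 2 × 1525 = 3050 mm.
Total = 31770 + 8000 + 3050 = 42820 mm.

42820 mm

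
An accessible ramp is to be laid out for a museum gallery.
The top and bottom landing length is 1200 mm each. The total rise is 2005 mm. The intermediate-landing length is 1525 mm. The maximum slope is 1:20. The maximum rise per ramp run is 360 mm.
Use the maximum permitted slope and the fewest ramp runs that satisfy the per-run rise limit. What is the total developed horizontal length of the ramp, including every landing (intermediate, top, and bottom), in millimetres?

⌈2005/360⌉ = 6 ramp runs. That means 5 intermediate landings.
Horizontal run for 2005 mm of rise at 1:20 is 2005 × 20 = 40100 mm.
Intermediate landings: 5 × 1525 = 7625 mm.
Top and bottom landings: 2 × 1200 = 2400 mm.
Total = 40100 + 7625 + 2400 = 50125 mm.

50125 mm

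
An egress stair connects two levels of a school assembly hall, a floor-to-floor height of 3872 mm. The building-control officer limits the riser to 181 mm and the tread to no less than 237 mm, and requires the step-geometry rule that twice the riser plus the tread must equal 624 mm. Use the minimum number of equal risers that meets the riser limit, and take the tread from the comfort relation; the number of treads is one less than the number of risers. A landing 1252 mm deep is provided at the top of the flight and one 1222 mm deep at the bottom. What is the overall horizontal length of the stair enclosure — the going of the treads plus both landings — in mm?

At most 181 each: 3872/181 = 21.39, giving 22 risers.
Each riser is 3872/22 = 176 mm (≤ 181 mm).
From 2R + T = 624: T = 624 − 352 = 272 mm.
22 risers give 21 treads; going = 21 × 272 = 5712 mm.
Enclosure = 5712 + 1252 + 1222 = 8186 mm.

8186 mm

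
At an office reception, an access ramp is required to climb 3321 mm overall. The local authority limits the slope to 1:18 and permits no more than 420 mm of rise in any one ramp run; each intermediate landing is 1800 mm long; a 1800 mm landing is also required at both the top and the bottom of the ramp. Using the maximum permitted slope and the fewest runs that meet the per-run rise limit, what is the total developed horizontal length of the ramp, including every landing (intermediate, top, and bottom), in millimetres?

⌈3321/420⌉ = 8 ramp runs. That means 7 intermediate landings.
Horizontal run for 3321 mm of rise at 1:18 is 3321 × 18 = 59778 mm.
Intermediate landings: 7 × 1800 = 12600 mm.
Top and bottom landings: 2 × 1800 = 3600 mm.
Total = 59778 + 12600 + 3600 = 75978 mm.

75978 mm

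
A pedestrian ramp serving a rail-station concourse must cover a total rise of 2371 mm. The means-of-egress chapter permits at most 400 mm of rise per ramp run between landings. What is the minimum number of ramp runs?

6 runs

2371 / 400 = 5.928 → round up to 6 ramp runs.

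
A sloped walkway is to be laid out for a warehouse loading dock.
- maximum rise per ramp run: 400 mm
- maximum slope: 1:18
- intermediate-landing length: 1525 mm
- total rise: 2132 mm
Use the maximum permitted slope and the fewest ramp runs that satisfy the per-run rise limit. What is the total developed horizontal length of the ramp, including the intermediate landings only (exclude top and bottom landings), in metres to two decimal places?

46.00 m

2132 / 400 = 5.330 → round up to 6 ramp runs. That means 5 intermediate landings.
Ramp run (horizontal) at 1:18: 2132 × 18 = 38376 mm.
5 intermediate landings contribute 5 × 1525 = 7625 mm.
Developed length = 38376 + 7625 = 46001 mm.
= 46.00 m.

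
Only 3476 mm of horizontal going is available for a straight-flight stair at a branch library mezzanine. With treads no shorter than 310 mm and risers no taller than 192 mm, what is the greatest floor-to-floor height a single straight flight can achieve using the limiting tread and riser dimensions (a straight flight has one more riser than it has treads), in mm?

2304 mm

3476 / 310 = 11.21, so 11 treads fit.
Risers = treads + 1 = 12.
Maximum height = 12 × 192 = 2304 mm.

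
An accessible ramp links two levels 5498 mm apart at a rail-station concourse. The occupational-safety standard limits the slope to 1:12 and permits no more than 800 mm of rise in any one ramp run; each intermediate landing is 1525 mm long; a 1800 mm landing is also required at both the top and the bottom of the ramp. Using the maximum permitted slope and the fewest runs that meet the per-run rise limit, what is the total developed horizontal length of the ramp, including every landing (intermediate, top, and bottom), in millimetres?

⌈5498/800⌉ = 7 ramp runs. That means 6 intermediate landings.
Horizontal run for 5498 mm of rise at 1:12 is 5498 × 12 = 65976 mm.
6 intermediate landings contribute 6 × 1525 = 9150 mm.
Top and bottom landings: 2 × 1800 = 3600 mm.
Total = 65976 + 9150 + 3600 = 78726 mm.

78726 mm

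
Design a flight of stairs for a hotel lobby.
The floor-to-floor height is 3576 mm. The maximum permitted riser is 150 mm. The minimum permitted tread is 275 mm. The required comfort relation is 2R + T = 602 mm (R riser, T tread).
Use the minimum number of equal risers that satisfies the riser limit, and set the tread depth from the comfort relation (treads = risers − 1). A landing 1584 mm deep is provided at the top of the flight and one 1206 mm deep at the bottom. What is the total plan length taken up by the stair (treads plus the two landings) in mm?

3576 / 150 = 23.840 → round up to 24 risers.
Riser R = 3576 / 24 = 149 mm, within the 150 mm limit.
Tread T = 602 − 2 × 149 = 304 mm (≥ 275 mm).
Treads = 24 − 1 = 23; going = 23 × 304 = 6992 mm.
Enclosure = 6992 + 1584 + 1206 = 9782 mm.

9782 mm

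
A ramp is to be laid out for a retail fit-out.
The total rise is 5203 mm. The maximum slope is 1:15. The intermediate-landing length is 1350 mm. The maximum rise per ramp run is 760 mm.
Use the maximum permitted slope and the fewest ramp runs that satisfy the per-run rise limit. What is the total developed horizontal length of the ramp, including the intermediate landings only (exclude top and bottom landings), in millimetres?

At most 760 each: 5203/760 = 6.85, giving 7 ramp runs. That means 6 intermediate landings.
Ramp run (horizontal) at 1:15: 5203 × 15 = 78045 mm.
6 intermediate landings contribute 6 × 1350 = 8100 mm.
Total developed length = 78045 + 8100 = 86145 mm.

86145 mm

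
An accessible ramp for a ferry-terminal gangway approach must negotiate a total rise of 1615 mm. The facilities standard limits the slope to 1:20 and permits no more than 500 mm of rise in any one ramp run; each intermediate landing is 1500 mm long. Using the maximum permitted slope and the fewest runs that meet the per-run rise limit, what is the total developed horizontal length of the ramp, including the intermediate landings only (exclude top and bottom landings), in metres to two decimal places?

1615 / 500 = 3.230 → round up to 4 ramp runs. That means 3 intermediate landings.
Horizontal run for 1615 mm of rise at 1:20 is 1615 × 20 = 32300 mm.
Intermediate landings: 3 × 1500 = 4500 mm.
Developed length = 32300 + 4500 = 36800 mm.
= 36.80 m.

36.80 m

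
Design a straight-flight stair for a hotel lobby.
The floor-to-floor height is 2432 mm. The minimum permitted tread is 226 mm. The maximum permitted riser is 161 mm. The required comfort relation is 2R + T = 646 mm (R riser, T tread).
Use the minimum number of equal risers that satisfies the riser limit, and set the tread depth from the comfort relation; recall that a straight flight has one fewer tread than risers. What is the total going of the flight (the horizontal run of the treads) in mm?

5130 mm

At most 161 each: 2432/161 = 15.11, giving 16 risers.
Riser R = 2432 / 16 = 152 mm, within the 161 mm limit.
Tread T = 646 − 2 × 152 = 342 mm (≥ 226 mm).
16 risers give 15 treads; going = 15 × 342 = 5130 mm.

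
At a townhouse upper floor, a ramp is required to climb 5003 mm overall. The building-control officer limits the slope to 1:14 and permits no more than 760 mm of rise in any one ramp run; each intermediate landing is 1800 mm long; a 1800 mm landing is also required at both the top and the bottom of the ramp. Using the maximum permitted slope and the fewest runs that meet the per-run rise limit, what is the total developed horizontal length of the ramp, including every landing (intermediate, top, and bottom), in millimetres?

At most 760 each: 5003/760 = 6.58, giving 7 ramp runs. That means 6 intermediate landings.
Ramp run (horizontal) at 1:14: 5003 × 14 = 70042 mm.
Intermediate landings: 6 × 1800 = 10800 mm.
Top and bottom landings: 2 × 1800 = 3600 mm.
Total = 70042 + 10800 + 3600 = 84442 mm.

84442 mm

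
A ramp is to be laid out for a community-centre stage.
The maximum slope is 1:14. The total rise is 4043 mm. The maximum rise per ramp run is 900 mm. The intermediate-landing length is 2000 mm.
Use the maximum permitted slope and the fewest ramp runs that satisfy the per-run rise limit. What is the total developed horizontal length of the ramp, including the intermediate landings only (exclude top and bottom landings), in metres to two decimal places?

64.60 m

At most 900 each: 4043/900 = 4.49, giving 5 ramp runs. That means 4 intermediate landings.
Horizontal run for 4043 mm of rise at 1:14 is 4043 × 14 = 56602 mm.
Intermediate landings: 4 × 2000 = 8000 mm.
Total developed length = 56602 + 8000 = 64602 mm.
= 64.60 m.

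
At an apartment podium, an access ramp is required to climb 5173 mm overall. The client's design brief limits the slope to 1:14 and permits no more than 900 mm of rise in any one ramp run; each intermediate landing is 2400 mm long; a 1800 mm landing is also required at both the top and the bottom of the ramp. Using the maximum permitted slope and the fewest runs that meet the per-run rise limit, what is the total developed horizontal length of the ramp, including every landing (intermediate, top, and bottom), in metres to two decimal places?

88.02 m

5173 / 900 = 5.748 → round up to 6 ramp runs. That means 5 intermediate landings.
Horizontal run for 5173 mm of rise at 1:14 is 5173 × 14 = 72422 mm.
5 intermediate landings contribute 5 × 2400 = 12000 mm.
Top and bottom landings: 2 × 1800 = 3600 mm.
Total = 72422 + 12000 + 3600 = 88022 mm.
= 88.02 m.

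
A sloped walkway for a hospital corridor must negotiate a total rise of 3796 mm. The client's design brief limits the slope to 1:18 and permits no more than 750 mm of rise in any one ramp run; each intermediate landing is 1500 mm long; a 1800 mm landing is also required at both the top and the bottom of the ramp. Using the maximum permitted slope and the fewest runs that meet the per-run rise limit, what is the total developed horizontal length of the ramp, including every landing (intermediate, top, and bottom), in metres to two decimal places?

79.43 m

3796 / 750 = 5.061 → round up to 6 ramp runs. That means 5 intermediate landings.
Horizontal run for 3796 mm of rise at 1:18 is 3796 × 18 = 68328 mm.
5 intermediate landings contribute 5 × 1500 = 7500 mm.
Top and bottom landings: 2 × 1800 = 3600 mm.
Total = 68328 + 7500 + 3600 = 79428 mm.
= 79.43 m.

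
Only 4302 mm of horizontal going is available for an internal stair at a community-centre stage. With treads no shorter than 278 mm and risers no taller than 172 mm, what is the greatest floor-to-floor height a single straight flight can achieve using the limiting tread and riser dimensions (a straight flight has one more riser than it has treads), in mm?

Treads that fit: ⌊4302 / 278⌋ = 15.
Risers = treads + 1 = 16.
Maximum height = 16 × 172 = 2752 mm.

2752 mm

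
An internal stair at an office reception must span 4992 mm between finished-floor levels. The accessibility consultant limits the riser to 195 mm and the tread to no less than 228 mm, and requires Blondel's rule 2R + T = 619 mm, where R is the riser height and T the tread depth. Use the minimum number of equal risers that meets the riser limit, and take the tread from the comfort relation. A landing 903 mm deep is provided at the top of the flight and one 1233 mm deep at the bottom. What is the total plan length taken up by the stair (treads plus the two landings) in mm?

8011 mm

4992 / 195 = 25.60, so 26 risers are needed.
Each riser is 4992/26 = 192 mm (≤ 195 mm).
Tread T = 619 − 2 × 192 = 235 mm (≥ 228 mm).
26 risers give 25 treads; going = 25 × 235 = 5875 mm.
Add landings: 5875 + 903 + 1233 = 8011 mm.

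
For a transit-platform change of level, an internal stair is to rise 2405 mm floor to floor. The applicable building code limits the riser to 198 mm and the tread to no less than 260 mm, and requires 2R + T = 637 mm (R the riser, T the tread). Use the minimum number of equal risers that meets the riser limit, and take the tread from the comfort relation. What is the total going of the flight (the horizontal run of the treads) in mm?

2405 / 198 = 12.15, so 13 risers are needed.
R = 2405 ÷ 13 = 185 mm.
Tread T = 637 − 2 × 185 = 267 mm (≥ 260 mm).
13 risers give 12 treads; going = 12 × 267 = 3204 mm.

3204 mm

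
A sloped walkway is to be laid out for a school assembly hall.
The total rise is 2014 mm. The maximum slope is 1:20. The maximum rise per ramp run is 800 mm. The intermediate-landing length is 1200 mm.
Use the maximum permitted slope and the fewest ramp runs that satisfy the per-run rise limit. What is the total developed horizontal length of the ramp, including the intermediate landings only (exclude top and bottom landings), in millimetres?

42680 mm

At most 800 each: 2014/800 = 2.52, giving 3 ramp runs. That means 2 intermediate landings.
Ramp run (horizontal) at 1:20: 2014 × 20 = 40280 mm.
Intermediate landings: 2 × 1200 = 2400 mm.
Developed length = 40280 + 2400 = 42680 mm.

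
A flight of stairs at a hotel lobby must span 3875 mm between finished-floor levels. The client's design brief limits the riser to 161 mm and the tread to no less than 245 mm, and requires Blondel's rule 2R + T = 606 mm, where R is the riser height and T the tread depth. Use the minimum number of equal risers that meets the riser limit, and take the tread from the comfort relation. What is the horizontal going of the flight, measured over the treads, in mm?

7104 mm

3875 / 161 = 24.07, so 25 risers are needed.
Riser R = 3875 / 25 = 155 mm, within the 161 mm limit.
From 2R + T = 606: T = 606 − 310 = 296 mm.
Going = (25 − 1) × 296 = 7104 mm.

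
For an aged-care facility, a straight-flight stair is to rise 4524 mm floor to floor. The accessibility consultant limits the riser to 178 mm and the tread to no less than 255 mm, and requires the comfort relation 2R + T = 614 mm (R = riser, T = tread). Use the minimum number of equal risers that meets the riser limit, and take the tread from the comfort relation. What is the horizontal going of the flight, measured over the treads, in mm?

6650 mm

At most 178 each: 4524/178 = 25.42, giving 26 risers.
Riser R = 4524 / 26 = 174 mm, within the 178 mm limit.
Tread T = 614 − 2 × 174 = 266 mm (≥ 255 mm).
Treads = 26 − 1 = 25; going = 25 × 266 = 6650 mm.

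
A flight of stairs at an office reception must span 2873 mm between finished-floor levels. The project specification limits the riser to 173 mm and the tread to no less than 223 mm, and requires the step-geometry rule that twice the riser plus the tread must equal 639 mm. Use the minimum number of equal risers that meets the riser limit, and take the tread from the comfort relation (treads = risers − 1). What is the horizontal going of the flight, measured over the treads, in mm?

4816 mm

⌈2873/173⌉ = 17 risers.
R = 2873 ÷ 17 = 169 mm.
T = 639 − 2·169 = 301 mm, which satisfies the 223 mm minimum.
Going = (17 − 1) × 301 = 4816 mm.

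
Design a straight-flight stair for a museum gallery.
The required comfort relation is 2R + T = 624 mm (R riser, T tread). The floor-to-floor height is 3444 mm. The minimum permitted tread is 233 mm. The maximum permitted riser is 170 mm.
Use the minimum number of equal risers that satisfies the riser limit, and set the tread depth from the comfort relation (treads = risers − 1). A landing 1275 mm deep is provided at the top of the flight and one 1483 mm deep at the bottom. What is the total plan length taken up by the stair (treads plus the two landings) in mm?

8678 mm

⌈3444/170⌉ = 21 risers.
Riser R = 3444 / 21 = 164 mm, within the 170 mm limit.
Tread T = 624 − 2 × 164 = 296 mm (≥ 233 mm).
Going = (21 − 1) × 296 = 5920 mm.
Enclosure = 5920 + 1275 + 1483 = 8678 mm.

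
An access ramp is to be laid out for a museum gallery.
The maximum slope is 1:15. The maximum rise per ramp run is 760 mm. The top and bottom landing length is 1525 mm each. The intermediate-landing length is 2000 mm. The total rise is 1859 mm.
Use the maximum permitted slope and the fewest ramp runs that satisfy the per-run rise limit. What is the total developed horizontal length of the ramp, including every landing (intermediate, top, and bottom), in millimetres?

34935 mm

At most 760 each: 1859/760 = 2.45, giving 3 ramp runs. That means 2 intermediate landings.
Horizontal run for 1859 mm of rise at 1:15 is 1859 × 15 = 27885 mm.
Intermediate landings: 2 × 2000 = 4000 mm.
Top and bottom landings: 2 × 1525 = 3050 mm.
Total = 27885 + 4000 + 3050 = 34935 mm.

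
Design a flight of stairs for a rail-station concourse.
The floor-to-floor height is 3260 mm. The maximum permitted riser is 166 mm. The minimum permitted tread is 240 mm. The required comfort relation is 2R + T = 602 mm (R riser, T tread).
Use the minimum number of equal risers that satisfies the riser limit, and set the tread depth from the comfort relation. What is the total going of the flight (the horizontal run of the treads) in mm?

3260 / 166 = 19.639 → round up to 20 risers.
Riser R = 3260 / 20 = 163 mm, within the 166 mm limit.
From 2R + T = 602: T = 602 − 326 = 276 mm.
Treads = 20 − 1 = 19; going = 19 × 276 = 5244 mm.

5244 mm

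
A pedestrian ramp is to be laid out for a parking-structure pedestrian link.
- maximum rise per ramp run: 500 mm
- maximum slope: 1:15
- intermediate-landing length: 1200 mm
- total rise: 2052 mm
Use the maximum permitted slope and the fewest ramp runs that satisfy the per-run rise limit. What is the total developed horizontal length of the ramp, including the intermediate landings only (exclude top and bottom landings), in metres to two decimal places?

35.58 m

At most 500 each: 2052/500 = 4.10, giving 5 ramp runs. That means 4 intermediate landings.
Ramp run (horizontal) at 1:15: 2052 × 15 = 30780 mm.
Intermediate landings: 4 × 1200 = 4800 mm.
Total developed length = 30780 + 4800 = 35580 mm.
= 35.58 m.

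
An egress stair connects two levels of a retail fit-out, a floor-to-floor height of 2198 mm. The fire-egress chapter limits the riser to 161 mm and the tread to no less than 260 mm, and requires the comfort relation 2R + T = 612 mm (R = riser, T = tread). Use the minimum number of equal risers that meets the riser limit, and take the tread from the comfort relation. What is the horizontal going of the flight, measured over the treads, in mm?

2198 / 161 = 13.652 → round up to 14 risers.
Riser R = 2198 / 14 = 157 mm, within the 161 mm limit.
T = 612 − 2·157 = 298 mm, which satisfies the 260 mm minimum.
Treads = 14 − 1 = 13; going = 13 × 298 = 3874 mm.

3874 mm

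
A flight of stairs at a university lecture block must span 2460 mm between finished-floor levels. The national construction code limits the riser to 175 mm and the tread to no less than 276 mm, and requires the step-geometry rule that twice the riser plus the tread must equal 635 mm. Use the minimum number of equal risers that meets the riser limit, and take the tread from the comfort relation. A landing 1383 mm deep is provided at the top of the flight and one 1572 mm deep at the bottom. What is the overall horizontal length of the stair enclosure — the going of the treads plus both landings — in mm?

⌈2460/175⌉ = 15 risers.
R = 2460 ÷ 15 = 164 mm.
From 2R + T = 635: T = 635 − 328 = 307 mm.
Going = (15 − 1) × 307 = 4298 mm.
Add landings: 4298 + 1383 + 1572 = 7253 mm.

7253 mm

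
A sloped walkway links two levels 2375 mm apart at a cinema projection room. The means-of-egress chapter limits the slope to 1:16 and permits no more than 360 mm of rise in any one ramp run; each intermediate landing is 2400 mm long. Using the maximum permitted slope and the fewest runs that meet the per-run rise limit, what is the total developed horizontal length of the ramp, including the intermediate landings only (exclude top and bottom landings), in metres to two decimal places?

2375 / 360 = 6.60, so 7 ramp runs are needed. That means 6 intermediate landings.
Ramp run (horizontal) at 1:16: 2375 × 16 = 38000 mm.
6 intermediate landings contribute 6 × 2400 = 14400 mm.
Total developed length = 38000 + 14400 = 52400 mm.
= 52.40 m.

52.40 m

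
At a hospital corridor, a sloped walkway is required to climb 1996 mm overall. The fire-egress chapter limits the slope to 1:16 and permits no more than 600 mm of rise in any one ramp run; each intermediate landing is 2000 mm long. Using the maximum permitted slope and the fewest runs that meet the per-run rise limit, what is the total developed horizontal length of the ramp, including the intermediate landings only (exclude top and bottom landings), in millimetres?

37936 mm

1996 / 600 = 3.33, so 4 ramp runs are needed. That means 3 intermediate landings.
Horizontal run for 1996 mm of rise at 1:16 is 1996 × 16 = 31936 mm.
Intermediate landings: 3 × 2000 = 6000 mm.
Total developed length = 31936 + 6000 = 37936 mm.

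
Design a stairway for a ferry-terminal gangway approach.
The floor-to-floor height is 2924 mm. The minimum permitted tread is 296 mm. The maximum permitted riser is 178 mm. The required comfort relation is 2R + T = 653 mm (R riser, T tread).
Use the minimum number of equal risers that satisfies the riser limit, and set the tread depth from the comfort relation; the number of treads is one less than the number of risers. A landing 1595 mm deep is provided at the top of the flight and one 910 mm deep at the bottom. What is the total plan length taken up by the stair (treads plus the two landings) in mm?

7449 mm

⌈2924/178⌉ = 17 risers.
Riser R = 2924 / 17 = 172 mm, within the 178 mm limit.
From 2R + T = 653: T = 653 − 344 = 309 mm.
Going = (17 − 1) × 309 = 4944 mm.
Add landings: 4944 + 1595 + 910 = 7449 mm.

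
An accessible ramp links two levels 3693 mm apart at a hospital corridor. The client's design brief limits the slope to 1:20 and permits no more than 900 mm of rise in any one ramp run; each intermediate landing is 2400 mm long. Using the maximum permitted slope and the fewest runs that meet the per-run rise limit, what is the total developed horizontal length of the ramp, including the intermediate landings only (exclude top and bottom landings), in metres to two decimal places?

83.46 m

At most 900 each: 3693/900 = 4.10, giving 5 ramp runs. That means 4 intermediate landings.
Ramp run (horizontal) at 1:20: 3693 × 20 = 73860 mm.
4 intermediate landings contribute 4 × 2400 = 9600 mm.
Developed length = 73860 + 9600 = 83460 mm.
= 83.46 m.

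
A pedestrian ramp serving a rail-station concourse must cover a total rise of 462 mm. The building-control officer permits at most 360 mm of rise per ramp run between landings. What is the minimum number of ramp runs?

2 runs

At most 360 each: 462/360 = 1.28, giving 2 ramp runs.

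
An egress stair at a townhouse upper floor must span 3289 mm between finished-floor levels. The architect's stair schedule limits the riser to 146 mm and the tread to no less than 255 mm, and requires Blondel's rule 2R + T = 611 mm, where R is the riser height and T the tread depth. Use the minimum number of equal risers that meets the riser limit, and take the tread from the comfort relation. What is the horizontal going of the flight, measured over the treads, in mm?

7150 mm

3289 / 146 = 22.527 → round up to 23 risers.
R = 3289 ÷ 23 = 143 mm.
T = 611 − 2·143 = 325 mm, which satisfies the 255 mm minimum.
Going = (23 − 1) × 325 = 7150 mm.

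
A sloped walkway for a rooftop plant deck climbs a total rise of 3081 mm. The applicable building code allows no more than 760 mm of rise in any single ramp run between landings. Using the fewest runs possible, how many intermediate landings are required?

3081 / 760 = 4.054 → round up to 5 ramp runs.
5 runs are separated by 4 intermediate landings.

4 intermediate landings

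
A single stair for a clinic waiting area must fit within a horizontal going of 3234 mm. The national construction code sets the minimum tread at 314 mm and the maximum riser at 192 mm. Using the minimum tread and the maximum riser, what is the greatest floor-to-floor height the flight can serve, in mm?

2112 mm

Treads that fit: ⌊3234 / 314⌋ = 10.
Risers = treads + 1 = 11.
Maximum height = 11 × 192 = 2112 mm.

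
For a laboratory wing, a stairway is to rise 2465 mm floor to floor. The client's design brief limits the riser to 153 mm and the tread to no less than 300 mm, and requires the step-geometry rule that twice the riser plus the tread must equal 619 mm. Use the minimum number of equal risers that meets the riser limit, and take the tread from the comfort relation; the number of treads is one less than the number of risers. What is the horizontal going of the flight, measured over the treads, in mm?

5264 mm

At most 153 each: 2465/153 = 16.11, giving 17 risers.
R = 2465 ÷ 17 = 145 mm.
From 2R + T = 619: T = 619 − 290 = 329 mm.
Going = (17 − 1) × 329 = 5264 mm.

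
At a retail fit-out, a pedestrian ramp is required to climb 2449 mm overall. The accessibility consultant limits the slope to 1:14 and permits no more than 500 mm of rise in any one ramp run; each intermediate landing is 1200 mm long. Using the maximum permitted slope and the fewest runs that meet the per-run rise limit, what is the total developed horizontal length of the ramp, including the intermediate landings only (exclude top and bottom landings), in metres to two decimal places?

⌈2449/500⌉ = 5 ramp runs. That means 4 intermediate landings.
Ramp run (horizontal) at 1:14: 2449 × 14 = 34286 mm.
Intermediate landings: 4 × 1200 = 4800 mm.
Total developed length = 34286 + 4800 = 39086 mm.
= 39.09 m.

39.09 m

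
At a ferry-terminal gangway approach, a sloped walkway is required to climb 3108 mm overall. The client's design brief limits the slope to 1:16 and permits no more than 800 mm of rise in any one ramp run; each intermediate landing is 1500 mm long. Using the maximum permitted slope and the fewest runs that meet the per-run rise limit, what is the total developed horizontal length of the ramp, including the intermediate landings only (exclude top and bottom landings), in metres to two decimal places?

54.23 m

⌈3108/800⌉ = 4 ramp runs. That means 3 intermediate landings.
Horizontal run for 3108 mm of rise at 1:16 is 3108 × 16 = 49728 mm.
3 intermediate landings contribute 3 × 1500 = 4500 mm.
Developed length = 49728 + 4500 = 54228 mm.
= 54.23 m.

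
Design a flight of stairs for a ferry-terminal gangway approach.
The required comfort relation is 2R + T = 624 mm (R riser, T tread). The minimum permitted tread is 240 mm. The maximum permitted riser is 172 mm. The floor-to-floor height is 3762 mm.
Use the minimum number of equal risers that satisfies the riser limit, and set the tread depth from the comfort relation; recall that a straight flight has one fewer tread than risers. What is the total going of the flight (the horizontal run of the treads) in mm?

⌈3762/172⌉ = 22 risers.
Riser R = 3762 / 22 = 171 mm, within the 172 mm limit.
From 2R + T = 624: T = 624 − 342 = 282 mm.
Going = (22 − 1) × 282 = 5922 mm.

5922 mm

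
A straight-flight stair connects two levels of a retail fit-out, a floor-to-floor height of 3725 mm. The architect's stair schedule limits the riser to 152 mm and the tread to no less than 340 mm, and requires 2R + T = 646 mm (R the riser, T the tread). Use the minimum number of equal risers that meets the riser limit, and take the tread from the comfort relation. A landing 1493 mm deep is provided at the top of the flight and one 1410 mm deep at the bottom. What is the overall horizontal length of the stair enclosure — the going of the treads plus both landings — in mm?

3725 / 152 = 24.507 → round up to 25 risers.
Riser R = 3725 / 25 = 149 mm, within the 152 mm limit.
From 2R + T = 646: T = 646 − 298 = 348 mm.
25 risers give 24 treads; going = 24 × 348 = 8352 mm.
Enclosure = 8352 + 1493 + 1410 = 11255 mm.

11255 mm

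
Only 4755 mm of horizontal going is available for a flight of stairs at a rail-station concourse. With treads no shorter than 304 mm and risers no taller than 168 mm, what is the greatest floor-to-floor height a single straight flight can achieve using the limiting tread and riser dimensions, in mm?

4755 / 304 = 15.64, so 15 treads fit.
Risers = treads + 1 = 16.
Maximum height = 16 × 168 = 2688 mm.

2688 mm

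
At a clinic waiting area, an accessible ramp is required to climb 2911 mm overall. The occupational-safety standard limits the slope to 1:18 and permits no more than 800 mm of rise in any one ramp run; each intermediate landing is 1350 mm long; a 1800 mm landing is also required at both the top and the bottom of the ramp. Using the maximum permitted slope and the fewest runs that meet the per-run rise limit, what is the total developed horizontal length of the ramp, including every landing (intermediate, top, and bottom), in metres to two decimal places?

2911 / 800 = 3.64, so 4 ramp runs are needed. That means 3 intermediate landings.
Ramp run (horizontal) at 1:18: 2911 × 18 = 52398 mm.
Intermediate landings: 3 × 1350 = 4050 mm.
Top and bottom landings: 2 × 1800 = 3600 mm.
Total = 52398 + 4050 + 3600 = 60048 mm.
= 60.05 m.

60.05 m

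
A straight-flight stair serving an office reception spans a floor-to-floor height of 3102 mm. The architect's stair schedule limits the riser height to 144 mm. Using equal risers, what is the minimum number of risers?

22 risers

⌈3102/144⌉ = 22 risers.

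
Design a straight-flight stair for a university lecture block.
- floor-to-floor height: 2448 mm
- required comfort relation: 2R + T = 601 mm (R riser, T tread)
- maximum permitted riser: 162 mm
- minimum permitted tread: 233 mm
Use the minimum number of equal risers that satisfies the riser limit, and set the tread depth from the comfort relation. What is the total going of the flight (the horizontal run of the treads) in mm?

4425 mm

2448 / 162 = 15.111 → round up to 16 risers.
R = 2448 ÷ 16 = 153 mm.
T = 601 − 2·153 = 295 mm, which satisfies the 233 mm minimum.
Going = (16 − 1) × 295 = 4425 mm.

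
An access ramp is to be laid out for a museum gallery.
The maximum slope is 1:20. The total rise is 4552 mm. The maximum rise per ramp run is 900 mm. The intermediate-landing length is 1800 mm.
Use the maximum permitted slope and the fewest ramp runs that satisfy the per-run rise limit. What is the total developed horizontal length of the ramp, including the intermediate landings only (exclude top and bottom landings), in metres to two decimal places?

4552 / 900 = 5.06, so 6 ramp runs are needed. That means 5 intermediate landings.
Ramp run (horizontal) at 1:20: 4552 × 20 = 91040 mm.
Intermediate landings: 5 × 1800 = 9000 mm.
Developed length = 91040 + 9000 = 100040 mm.
= 100.04 m.

100.04 m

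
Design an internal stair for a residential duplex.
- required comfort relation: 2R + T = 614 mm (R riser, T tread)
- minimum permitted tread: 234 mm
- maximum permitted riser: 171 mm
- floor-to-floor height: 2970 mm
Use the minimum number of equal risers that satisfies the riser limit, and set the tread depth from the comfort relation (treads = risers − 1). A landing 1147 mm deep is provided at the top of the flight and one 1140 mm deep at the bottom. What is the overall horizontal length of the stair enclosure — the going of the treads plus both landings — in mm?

⌈2970/171⌉ = 18 risers.
Riser R = 2970 / 18 = 165 mm, within the 171 mm limit.
Tread T = 614 − 2 × 165 = 284 mm (≥ 234 mm).
18 risers give 17 treads; going = 17 × 284 = 4828 mm.
Add landings: 4828 + 1147 + 1140 = 7115 mm.

7115 mm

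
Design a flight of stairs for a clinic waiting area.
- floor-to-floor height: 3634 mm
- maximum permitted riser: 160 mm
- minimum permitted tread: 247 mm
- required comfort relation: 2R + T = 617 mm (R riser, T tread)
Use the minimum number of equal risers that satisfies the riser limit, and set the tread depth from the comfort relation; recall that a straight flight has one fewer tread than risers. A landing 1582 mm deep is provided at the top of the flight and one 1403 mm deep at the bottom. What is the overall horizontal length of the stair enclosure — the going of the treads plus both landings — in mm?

At most 160 each: 3634/160 = 22.71, giving 23 risers.
R = 3634 ÷ 23 = 158 mm.
From 2R + T = 617: T = 617 − 316 = 301 mm.
Going = (23 − 1) × 301 = 6622 mm.
Enclosure = 6622 + 1582 + 1403 = 9607 mm.

9607 mm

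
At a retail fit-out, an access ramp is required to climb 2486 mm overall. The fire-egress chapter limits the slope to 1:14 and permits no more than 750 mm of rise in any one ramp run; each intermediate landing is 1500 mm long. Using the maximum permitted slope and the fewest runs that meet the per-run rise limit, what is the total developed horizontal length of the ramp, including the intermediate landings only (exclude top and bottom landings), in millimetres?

39304 mm

At most 750 each: 2486/750 = 3.31, giving 4 ramp runs. That means 3 intermediate landings.
Ramp run (horizontal) at 1:14: 2486 × 14 = 34804 mm.
3 intermediate landings contribute 3 × 1500 = 4500 mm.
Developed length = 34804 + 4500 = 39304 mm.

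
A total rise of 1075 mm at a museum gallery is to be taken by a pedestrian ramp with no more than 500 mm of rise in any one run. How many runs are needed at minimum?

1075 / 500 = 2.15, so 3 ramp runs are needed.

3 runs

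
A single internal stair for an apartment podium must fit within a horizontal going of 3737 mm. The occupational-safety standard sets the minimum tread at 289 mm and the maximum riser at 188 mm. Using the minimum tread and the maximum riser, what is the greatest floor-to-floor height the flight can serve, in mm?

2444 mm

3737 / 289 = 12.93, so 12 treads fit.
Risers = treads + 1 = 13.
Maximum height = 13 × 188 = 2444 mm.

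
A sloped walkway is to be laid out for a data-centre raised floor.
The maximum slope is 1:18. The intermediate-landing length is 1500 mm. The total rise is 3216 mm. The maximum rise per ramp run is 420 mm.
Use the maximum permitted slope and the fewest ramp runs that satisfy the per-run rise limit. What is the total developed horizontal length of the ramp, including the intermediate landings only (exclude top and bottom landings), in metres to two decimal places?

At most 420 each: 3216/420 = 7.66, giving 8 ramp runs. That means 7 intermediate landings.
Horizontal run for 3216 mm of rise at 1:18 is 3216 × 18 = 57888 mm.
7 intermediate landings contribute 7 × 1500 = 10500 mm.
Total developed length = 57888 + 10500 = 68388 mm.
= 68.39 m.

68.39 m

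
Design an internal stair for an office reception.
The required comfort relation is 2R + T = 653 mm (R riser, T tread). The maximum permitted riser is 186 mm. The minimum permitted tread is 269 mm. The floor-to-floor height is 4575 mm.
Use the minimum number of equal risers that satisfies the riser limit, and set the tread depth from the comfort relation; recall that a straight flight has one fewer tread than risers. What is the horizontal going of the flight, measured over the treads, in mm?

6888 mm

At most 186 each: 4575/186 = 24.60, giving 25 risers.
Riser R = 4575 / 25 = 183 mm, within the 186 mm limit.
Tread T = 653 − 2 × 183 = 287 mm (≥ 269 mm).
25 risers give 24 treads; going = 24 × 287 = 6888 mm.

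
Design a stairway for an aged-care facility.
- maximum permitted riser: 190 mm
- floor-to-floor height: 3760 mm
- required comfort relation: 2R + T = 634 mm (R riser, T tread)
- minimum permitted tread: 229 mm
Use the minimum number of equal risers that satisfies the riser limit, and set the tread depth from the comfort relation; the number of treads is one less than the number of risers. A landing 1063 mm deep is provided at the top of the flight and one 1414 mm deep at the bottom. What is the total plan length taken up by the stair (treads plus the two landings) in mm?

At most 190 each: 3760/190 = 19.79, giving 20 risers.
R = 3760 ÷ 20 = 188 mm.
T = 634 − 2·188 = 258 mm, which satisfies the 229 mm minimum.
Treads = 20 − 1 = 19; going = 19 × 258 = 4902 mm.
Enclosure = 4902 + 1063 + 1414 = 7379 mm.

7379 mm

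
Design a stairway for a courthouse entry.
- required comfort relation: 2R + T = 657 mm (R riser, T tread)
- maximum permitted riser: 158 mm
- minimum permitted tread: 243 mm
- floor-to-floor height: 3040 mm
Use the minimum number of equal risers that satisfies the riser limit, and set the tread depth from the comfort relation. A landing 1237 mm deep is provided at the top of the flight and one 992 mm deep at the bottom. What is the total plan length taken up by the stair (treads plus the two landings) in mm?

8936 mm

3040 / 158 = 19.241 → round up to 20 risers.
R = 3040 ÷ 20 = 152 mm.
Tread T = 657 − 2 × 152 = 353 mm (≥ 243 mm).
Treads = 20 − 1 = 19; going = 19 × 353 = 6707 mm.
Add landings: 6707 + 1237 + 992 = 8936 mm.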